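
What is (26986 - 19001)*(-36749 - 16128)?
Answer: -422222845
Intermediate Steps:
(26986 - 19001)*(-36749 - 16128) = 7985*(-52877) = -422222845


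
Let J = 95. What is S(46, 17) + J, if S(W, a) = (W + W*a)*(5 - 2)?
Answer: 2579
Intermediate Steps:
S(W, a) = 3*W + 3*W*a (S(W, a) = (W + W*a)*3 = 3*W + 3*W*a)
S(46, 17) + J = 3*46*(1 + 17) + 95 = 3*46*18 + 95 = 2484 + 95 = 2579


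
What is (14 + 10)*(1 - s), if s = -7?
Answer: 192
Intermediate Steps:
(14 + 10)*(1 - s) = (14 + 10)*(1 - 1*(-7)) = 24*(1 + 7) = 24*8 = 192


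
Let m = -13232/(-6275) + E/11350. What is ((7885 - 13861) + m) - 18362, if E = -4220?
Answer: -34665181596/1424425 ≈ -24336.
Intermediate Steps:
m = 2474054/1424425 (m = -13232/(-6275) - 4220/11350 = -13232*(-1/6275) - 4220*1/11350 = 13232/6275 - 422/1135 = 2474054/1424425 ≈ 1.7369)
((7885 - 13861) + m) - 18362 = ((7885 - 13861) + 2474054/1424425) - 18362 = (-5976 + 2474054/1424425) - 18362 = -8509889746/1424425 - 18362 = -34665181596/1424425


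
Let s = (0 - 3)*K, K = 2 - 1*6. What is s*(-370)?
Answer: -4440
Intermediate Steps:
K = -4 (K = 2 - 6 = -4)
s = 12 (s = (0 - 3)*(-4) = -3*(-4) = 12)
s*(-370) = 12*(-370) = -4440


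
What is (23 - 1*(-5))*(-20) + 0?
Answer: -560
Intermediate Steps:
(23 - 1*(-5))*(-20) + 0 = (23 + 5)*(-20) + 0 = 28*(-20) + 0 = -560 + 0 = -560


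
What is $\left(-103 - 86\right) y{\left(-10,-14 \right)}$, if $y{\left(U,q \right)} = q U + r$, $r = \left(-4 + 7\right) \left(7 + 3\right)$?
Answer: $-32130$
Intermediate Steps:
$r = 30$ ($r = 3 \cdot 10 = 30$)
$y{\left(U,q \right)} = 30 + U q$ ($y{\left(U,q \right)} = q U + 30 = U q + 30 = 30 + U q$)
$\left(-103 - 86\right) y{\left(-10,-14 \right)} = \left(-103 - 86\right) \left(30 - -140\right) = \left(-103 - 86\right) \left(30 + 140\right) = \left(-189\right) 170 = -32130$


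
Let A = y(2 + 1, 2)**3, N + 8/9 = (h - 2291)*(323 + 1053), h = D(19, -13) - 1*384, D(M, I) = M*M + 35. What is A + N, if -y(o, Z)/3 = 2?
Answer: -28225088/9 ≈ -3.1361e+6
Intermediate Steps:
D(M, I) = 35 + M**2 (D(M, I) = M**2 + 35 = 35 + M**2)
h = 12 (h = (35 + 19**2) - 1*384 = (35 + 361) - 384 = 396 - 384 = 12)
y(o, Z) = -6 (y(o, Z) = -3*2 = -6)
N = -28223144/9 (N = -8/9 + (12 - 2291)*(323 + 1053) = -8/9 - 2279*1376 = -8/9 - 3135904 = -28223144/9 ≈ -3.1359e+6)
A = -216 (A = (-6)**3 = -216)
A + N = -216 - 28223144/9 = -28225088/9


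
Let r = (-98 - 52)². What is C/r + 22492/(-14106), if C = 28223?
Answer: -17992727/52897500 ≈ -0.34014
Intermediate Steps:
r = 22500 (r = (-150)² = 22500)
C/r + 22492/(-14106) = 28223/22500 + 22492/(-14106) = 28223*(1/22500) + 22492*(-1/14106) = 28223/22500 - 11246/7053 = -17992727/52897500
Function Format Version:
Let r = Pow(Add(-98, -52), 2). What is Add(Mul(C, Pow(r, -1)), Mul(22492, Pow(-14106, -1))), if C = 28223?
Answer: Rational(-17992727, 52897500) ≈ -0.34014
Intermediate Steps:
r = 22500 (r = Pow(-150, 2) = 22500)
Add(Mul(C, Pow(r, -1)), Mul(22492, Pow(-14106, -1))) = Add(Mul(28223, Pow(22500, -1)), Mul(22492, Pow(-14106, -1))) = Add(Mul(28223, Rational(1, 22500)), Mul(22492, Rational(-1, 14106))) = Add(Rational(28223, 22500), Rational(-11246, 7053)) = Rational(-17992727, 52897500)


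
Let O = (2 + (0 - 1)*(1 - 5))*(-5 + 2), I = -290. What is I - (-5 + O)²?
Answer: -819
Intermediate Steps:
O = -18 (O = (2 - 1*(-4))*(-3) = (2 + 4)*(-3) = 6*(-3) = -18)
I - (-5 + O)² = -290 - (-5 - 18)² = -290 - 1*(-23)² = -290 - 1*529 = -290 - 529 = -819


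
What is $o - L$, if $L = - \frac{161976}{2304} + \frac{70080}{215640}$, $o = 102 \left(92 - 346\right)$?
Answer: $- \frac{495263223}{19168} \approx -25838.0$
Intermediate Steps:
$o = -25908$ ($o = 102 \left(-254\right) = -25908$)
$L = - \frac{1341321}{19168}$ ($L = \left(-161976\right) \frac{1}{2304} + 70080 \cdot \frac{1}{215640} = - \frac{6749}{96} + \frac{584}{1797} = - \frac{1341321}{19168} \approx -69.977$)
$o - L = -25908 - - \frac{1341321}{19168} = -25908 + \frac{1341321}{19168} = - \frac{495263223}{19168}$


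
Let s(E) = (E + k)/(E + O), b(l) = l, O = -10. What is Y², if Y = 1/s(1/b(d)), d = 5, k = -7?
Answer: 2401/1156 ≈ 2.0770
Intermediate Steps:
s(E) = (-7 + E)/(-10 + E) (s(E) = (E - 7)/(E - 10) = (-7 + E)/(-10 + E))
Y = 49/34 (Y = 1/((-7 + 1/5)/(-10 + 1/5)) = 1/((-7 + ⅕)/(-10 + ⅕)) = 1/(-34/5/(-49/5)) = 1/(-5/49*(-34/5)) = 1/(34/49) = 49/34 ≈ 1.4412)
Y² = (49/34)² = 2401/1156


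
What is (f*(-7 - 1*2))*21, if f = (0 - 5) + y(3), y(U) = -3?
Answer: 1512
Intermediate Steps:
f = -8 (f = (0 - 5) - 3 = -5 - 3 = -8)
(f*(-7 - 1*2))*21 = -8*(-7 - 1*2)*21 = -8*(-7 - 2)*21 = -8*(-9)*21 = 72*21 = 1512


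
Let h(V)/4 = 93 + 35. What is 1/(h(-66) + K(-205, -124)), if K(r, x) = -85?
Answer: 1/427 ≈ 0.0023419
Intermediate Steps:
h(V) = 512 (h(V) = 4*(93 + 35) = 4*128 = 512)
1/(h(-66) + K(-205, -124)) = 1/(512 - 85) = 1/427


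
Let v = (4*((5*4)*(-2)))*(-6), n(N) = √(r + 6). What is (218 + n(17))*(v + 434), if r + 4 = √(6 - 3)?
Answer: 303892 + 1394*√(2 + √3) ≈ 3.0659e+5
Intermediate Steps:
r = -4 + √3 (r = -4 + √(6 - 3) = -4 + √3 ≈ -2.2679)
n(N) = √(2 + √3) (n(N) = √((-4 + √3) + 6) = √(2 + √3))
v = 960 (v = (4*(20*(-2)))*(-6) = (4*(-40))*(-6) = -160*(-6) = 960)
(218 + n(17))*(v + 434) = (218 + √(2 + √3))*(960 + 434) = (218 + √(2 + √3))*1394 = 303892 + 1394*√(2 + √3)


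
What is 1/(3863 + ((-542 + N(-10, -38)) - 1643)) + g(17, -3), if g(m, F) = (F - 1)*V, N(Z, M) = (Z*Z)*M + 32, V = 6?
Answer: -50161/2090 ≈ -24.000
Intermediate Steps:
N(Z, M) = 32 + M*Z² (N(Z, M) = Z²*M + 32 = M*Z² + 32 = 32 + M*Z²)
g(m, F) = -6 + 6*F (g(m, F) = (F - 1)*6 = (-1 + F)*6 = -6 + 6*F)
1/(3863 + ((-542 + N(-10, -38)) - 1643)) + g(17, -3) = 1/(3863 + ((-542 + (32 - 38*(-10)²)) - 1643)) + (-6 + 6*(-3)) = 1/(3863 + ((-542 + (32 - 38*100)) - 1643)) + (-6 - 18) = 1/(3863 + ((-542 + (32 - 3800)) - 1643)) - 24 = 1/(3863 + ((-542 - 3768) - 1643)) - 24 = 1/(3863 + (-4310 - 1643)) - 24 = 1/(3863 - 5953) - 24 = 1/(-2090) - 24 = -1/2090 - 24 = -50161/2090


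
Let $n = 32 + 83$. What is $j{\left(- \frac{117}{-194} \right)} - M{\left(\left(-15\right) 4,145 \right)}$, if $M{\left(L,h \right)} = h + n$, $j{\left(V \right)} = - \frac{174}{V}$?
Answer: $- \frac{21392}{39} \approx -548.51$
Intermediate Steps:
$n = 115$
$M{\left(L,h \right)} = 115 + h$ ($M{\left(L,h \right)} = h + 115 = 115 + h$)
$j{\left(- \frac{117}{-194} \right)} - M{\left(\left(-15\right) 4,145 \right)} = - \frac{174}{\left(-117\right) \frac{1}{-194}} - \left(115 + 145\right) = - \frac{174}{\left(-117\right) \left(- \frac{1}{194}\right)} - 260 = - \frac{174}{\frac{117}{194}} - 260 = \left(-174\right) \frac{194}{117} - 260 = - \frac{11252}{39} - 260 = - \frac{21392}{39}$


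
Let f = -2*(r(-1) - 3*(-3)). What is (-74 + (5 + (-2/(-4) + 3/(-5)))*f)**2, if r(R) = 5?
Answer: 1115136/25 ≈ 44605.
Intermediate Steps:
f = -28 (f = -2*(5 - 3*(-3)) = -2*(5 + 9) = -2*14 = -28)
(-74 + (5 + (-2/(-4) + 3/(-5)))*f)**2 = (-74 + (5 + (-2/(-4) + 3/(-5)))*(-28))**2 = (-74 + (5 + (-2*(-1/4) + 3*(-1/5)))*(-28))**2 = (-74 + (5 + (1/2 - 3/5))*(-28))**2 = (-74 + (5 - 1/10)*(-28))**2 = (-74 + (49/10)*(-28))**2 = (-74 - 686/5)**2 = (-1056/5)**2 = 1115136/25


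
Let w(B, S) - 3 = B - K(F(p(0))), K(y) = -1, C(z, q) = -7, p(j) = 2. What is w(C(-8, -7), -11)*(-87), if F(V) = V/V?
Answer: 261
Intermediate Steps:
F(V) = 1
w(B, S) = 4 + B (w(B, S) = 3 + (B - 1*(-1)) = 3 + (B + 1) = 3 + (1 + B) = 4 + B)
w(C(-8, -7), -11)*(-87) = (4 - 7)*(-87) = -3*(-87) = 261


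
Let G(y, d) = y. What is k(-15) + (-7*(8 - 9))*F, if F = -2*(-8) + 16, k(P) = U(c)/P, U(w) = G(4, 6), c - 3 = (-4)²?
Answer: 3356/15 ≈ 223.73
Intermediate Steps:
c = 19 (c = 3 + (-4)² = 3 + 16 = 19)
U(w) = 4
k(P) = 4/P
F = 32 (F = 16 + 16 = 32)
k(-15) + (-7*(8 - 9))*F = 4/(-15) - 7*(8 - 9)*32 = 4*(-1/15) - 7*(-1)*32 = -4/15 + 7*32 = -4/15 + 224 = 3356/15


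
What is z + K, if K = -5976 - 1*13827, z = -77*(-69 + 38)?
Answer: -17416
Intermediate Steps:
z = 2387 (z = -77*(-31) = 2387)
K = -19803 (K = -5976 - 13827 = -19803)
z + K = 2387 - 19803 = -17416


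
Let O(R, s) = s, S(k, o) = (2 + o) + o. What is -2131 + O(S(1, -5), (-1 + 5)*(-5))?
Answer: -2151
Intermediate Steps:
S(k, o) = 2 + 2*o
-2131 + O(S(1, -5), (-1 + 5)*(-5)) = -2131 + (-1 + 5)*(-5) = -2131 + 4*(-5) = -2131 - 20 = -2151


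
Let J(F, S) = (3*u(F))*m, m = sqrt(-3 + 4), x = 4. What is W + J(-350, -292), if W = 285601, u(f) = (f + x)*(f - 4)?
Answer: 653053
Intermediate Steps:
m = 1 (m = sqrt(1) = 1)
u(f) = (-4 + f)*(4 + f) (u(f) = (f + 4)*(f - 4) = (4 + f)*(-4 + f) = (-4 + f)*(4 + f))
J(F, S) = -48 + 3*F**2 (J(F, S) = (3*(-16 + F**2))*1 = (-48 + 3*F**2)*1 = -48 + 3*F**2)
W + J(-350, -292) = 285601 + (-48 + 3*(-350)**2) = 285601 + (-48 + 3*122500) = 285601 + (-48 + 367500) = 285601 + 367452 = 653053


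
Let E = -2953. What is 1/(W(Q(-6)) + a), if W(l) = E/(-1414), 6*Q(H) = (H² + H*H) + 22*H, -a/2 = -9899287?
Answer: 1414/27995186589 ≈ 5.0509e-8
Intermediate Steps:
a = 19798574 (a = -2*(-9899287) = 19798574)
Q(H) = H²/3 + 11*H/3 (Q(H) = ((H² + H*H) + 22*H)/6 = ((H² + H²) + 22*H)/6 = (2*H² + 22*H)/6 = H²/3 + 11*H/3)
W(l) = 2953/1414 (W(l) = -2953/(-1414) = -2953*(-1/1414) = 2953/1414)
1/(W(Q(-6)) + a) = 1/(2953/1414 + 19798574) = 1/(27995186589/1414) = 1414/27995186589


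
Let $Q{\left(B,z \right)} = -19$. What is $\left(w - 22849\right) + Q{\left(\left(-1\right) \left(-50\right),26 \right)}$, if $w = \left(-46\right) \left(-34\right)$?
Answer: $-21304$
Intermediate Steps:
$w = 1564$
$\left(w - 22849\right) + Q{\left(\left(-1\right) \left(-50\right),26 \right)} = \left(1564 - 22849\right) - 19 = -21285 - 19 = -21304$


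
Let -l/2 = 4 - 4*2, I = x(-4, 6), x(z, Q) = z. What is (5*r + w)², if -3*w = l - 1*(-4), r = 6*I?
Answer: 15376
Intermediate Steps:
I = -4
l = 8 (l = -2*(4 - 4*2) = -2*(4 - 8) = -2*(-4) = 8)
r = -24 (r = 6*(-4) = -24)
w = -4 (w = -(8 - 1*(-4))/3 = -(8 + 4)/3 = -⅓*12 = -4)
(5*r + w)² = (5*(-24) - 4)² = (-120 - 4)² = (-124)² = 15376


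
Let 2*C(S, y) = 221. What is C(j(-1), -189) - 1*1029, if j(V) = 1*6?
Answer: -1837/2 ≈ -918.50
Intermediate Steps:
j(V) = 6
C(S, y) = 221/2 (C(S, y) = (½)*221 = 221/2)
C(j(-1), -189) - 1*1029 = 221/2 - 1*1029 = 221/2 - 1029 = -1837/2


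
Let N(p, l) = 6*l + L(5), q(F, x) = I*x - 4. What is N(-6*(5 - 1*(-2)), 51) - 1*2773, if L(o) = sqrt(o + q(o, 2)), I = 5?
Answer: -2467 + sqrt(11) ≈ -2463.7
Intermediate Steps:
q(F, x) = -4 + 5*x (q(F, x) = 5*x - 4 = -4 + 5*x)
L(o) = sqrt(6 + o) (L(o) = sqrt(o + (-4 + 5*2)) = sqrt(o + (-4 + 10)) = sqrt(o + 6) = sqrt(6 + o))
N(p, l) = sqrt(11) + 6*l (N(p, l) = 6*l + sqrt(6 + 5) = 6*l + sqrt(11) = sqrt(11) + 6*l)
N(-6*(5 - 1*(-2)), 51) - 1*2773 = (sqrt(11) + 6*51) - 1*2773 = (sqrt(11) + 306) - 2773 = (306 + sqrt(11)) - 2773 = -2467 + sqrt(11)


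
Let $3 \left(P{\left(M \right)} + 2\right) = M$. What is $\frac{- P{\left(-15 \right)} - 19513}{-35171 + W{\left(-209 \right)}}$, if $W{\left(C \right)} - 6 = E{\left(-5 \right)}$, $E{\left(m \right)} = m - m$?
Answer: $\frac{19506}{35165} \approx 0.5547$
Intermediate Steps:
$P{\left(M \right)} = -2 + \frac{M}{3}$
$E{\left(m \right)} = 0$
$W{\left(C \right)} = 6$ ($W{\left(C \right)} = 6 + 0 = 6$)
$\frac{- P{\left(-15 \right)} - 19513}{-35171 + W{\left(-209 \right)}} = \frac{- (-2 + \frac{1}{3} \left(-15\right)) - 19513}{-35171 + 6} = \frac{- (-2 - 5) - 19513}{-35165} = \left(\left(-1\right) \left(-7\right) - 19513\right) \left(- \frac{1}{35165}\right) = \left(7 - 19513\right) \left(- \frac{1}{35165}\right) = \left(-19506\right) \left(- \frac{1}{35165}\right) = \frac{19506}{35165}$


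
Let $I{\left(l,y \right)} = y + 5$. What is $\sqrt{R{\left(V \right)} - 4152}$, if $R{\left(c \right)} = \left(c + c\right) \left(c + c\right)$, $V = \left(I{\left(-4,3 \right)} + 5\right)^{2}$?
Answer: $2 \sqrt{27523} \approx 331.8$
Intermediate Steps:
$I{\left(l,y \right)} = 5 + y$
$V = 169$ ($V = \left(\left(5 + 3\right) + 5\right)^{2} = \left(8 + 5\right)^{2} = 13^{2} = 169$)
$R{\left(c \right)} = 4 c^{2}$ ($R{\left(c \right)} = 2 c 2 c = 4 c^{2}$)
$\sqrt{R{\left(V \right)} - 4152} = \sqrt{4 \cdot 169^{2} - 4152} = \sqrt{4 \cdot 28561 - 4152} = \sqrt{114244 - 4152} = \sqrt{110092} = 2 \sqrt{27523}$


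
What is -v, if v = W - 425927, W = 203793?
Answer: 222134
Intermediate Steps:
v = -222134 (v = 203793 - 425927 = -222134)
-v = -1*(-222134) = 222134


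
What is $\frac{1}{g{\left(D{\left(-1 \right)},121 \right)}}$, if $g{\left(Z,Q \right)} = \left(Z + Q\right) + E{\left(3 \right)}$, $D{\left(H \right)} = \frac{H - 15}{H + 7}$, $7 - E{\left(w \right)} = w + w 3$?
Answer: $\frac{3}{340} \approx 0.0088235$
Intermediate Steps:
$E{\left(w \right)} = 7 - 4 w$ ($E{\left(w \right)} = 7 - \left(w + w 3\right) = 7 - \left(w + 3 w\right) = 7 - 4 w$)
$D{\left(H \right)} = \frac{-15 + H}{7 + H}$
$g{\left(Z,Q \right)} = -5 + Q + Z$ ($g{\left(Z,Q \right)} = \left(Z + Q\right) + \left(7 - 12\right) = \left(Q + Z\right) + \left(7 - 12\right) = \left(Q + Z\right) - 5 = -5 + Q + Z$)
$\frac{1}{g{\left(D{\left(-1 \right)},121 \right)}} = \frac{1}{-5 + 121 + \frac{-15 - 1}{7 - 1}} = \frac{1}{-5 + 121 + \frac{1}{6} \left(-16\right)} = \frac{1}{-5 + 121 - \frac{8}{3}} = \frac{1}{\frac{340}{3}} = \frac{3}{340}$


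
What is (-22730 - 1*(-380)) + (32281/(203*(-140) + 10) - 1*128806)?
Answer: -4294374241/28410 ≈ -1.5116e+5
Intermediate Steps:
(-22730 - 1*(-380)) + (32281/(203*(-140) + 10) - 1*128806) = (-22730 + 380) + (32281/(-28420 + 10) - 128806) = -22350 + (32281/(-28410) - 128806) = -22350 + (32281*(-1/28410) - 128806) = -22350 + (-32281/28410 - 128806) = -22350 - 3659410741/28410 = -4294374241/28410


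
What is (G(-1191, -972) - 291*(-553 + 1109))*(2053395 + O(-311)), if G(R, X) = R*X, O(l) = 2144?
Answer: 2047020846384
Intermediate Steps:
(G(-1191, -972) - 291*(-553 + 1109))*(2053395 + O(-311)) = (-1191*(-972) - 291*(-553 + 1109))*(2053395 + 2144) = (1157652 - 291*556)*2055539 = (1157652 - 161796)*2055539 = 995856*2055539 = 2047020846384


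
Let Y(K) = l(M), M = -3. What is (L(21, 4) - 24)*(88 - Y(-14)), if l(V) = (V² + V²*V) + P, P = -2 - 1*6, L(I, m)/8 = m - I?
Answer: -18240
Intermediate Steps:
L(I, m) = -8*I + 8*m (L(I, m) = 8*(m - I) = -8*I + 8*m)
P = -8 (P = -2 - 6 = -8)
l(V) = -8 + V² + V³ (l(V) = (V² + V²*V) - 8 = (V² + V³) - 8 = -8 + V² + V³)
Y(K) = -26 (Y(K) = -8 + (-3)² + (-3)³ = -8 + 9 - 27 = -26)
(L(21, 4) - 24)*(88 - Y(-14)) = ((-8*21 + 8*4) - 24)*(88 - 1*(-26)) = ((-168 + 32) - 24)*(88 + 26) = (-136 - 24)*114 = -160*114 = -18240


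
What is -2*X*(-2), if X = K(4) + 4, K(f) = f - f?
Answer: 16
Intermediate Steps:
K(f) = 0
X = 4 (X = 0 + 4 = 4)
-2*X*(-2) = -2*4*(-2) = -8*(-2) = 16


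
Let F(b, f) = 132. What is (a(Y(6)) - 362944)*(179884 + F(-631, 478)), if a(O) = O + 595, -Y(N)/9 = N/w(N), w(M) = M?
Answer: -65230237728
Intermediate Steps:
Y(N) = -9 (Y(N) = -9*N/N = -9*1 = -9)
a(O) = 595 + O
(a(Y(6)) - 362944)*(179884 + F(-631, 478)) = ((595 - 9) - 362944)*(179884 + 132) = (586 - 362944)*180016 = -362358*180016 = -65230237728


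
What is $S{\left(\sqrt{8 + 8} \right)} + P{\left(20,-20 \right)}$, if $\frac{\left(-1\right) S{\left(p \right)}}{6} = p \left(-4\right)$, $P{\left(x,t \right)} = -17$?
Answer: $79$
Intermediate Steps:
$S{\left(p \right)} = 24 p$ ($S{\left(p \right)} = - 6 p \left(-4\right) = - 6 \left(- 4 p\right) = 24 p$)
$S{\left(\sqrt{8 + 8} \right)} + P{\left(20,-20 \right)} = 24 \sqrt{8 + 8} - 17 = 24 \sqrt{16} - 17 = 24 \cdot 4 - 17 = 96 - 17 = 79$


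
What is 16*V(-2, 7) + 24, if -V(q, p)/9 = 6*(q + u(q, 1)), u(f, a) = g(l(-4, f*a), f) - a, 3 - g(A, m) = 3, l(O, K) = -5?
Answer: 2616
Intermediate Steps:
g(A, m) = 0 (g(A, m) = 3 - 1*3 = 3 - 3 = 0)
u(f, a) = -a (u(f, a) = 0 - a = -a)
V(q, p) = 54 - 54*q (V(q, p) = -54*(q - 1*1) = -54*(q - 1) = -54*(-1 + q) = -9*(-6 + 6*q) = 54 - 54*q)
16*V(-2, 7) + 24 = 16*(54 - 54*(-2)) + 24 = 16*(54 + 108) + 24 = 16*162 + 24 = 2592 + 24 = 2616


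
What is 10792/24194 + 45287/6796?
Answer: 584508055/82211212 ≈ 7.1098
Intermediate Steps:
10792/24194 + 45287/6796 = 10792*(1/24194) + 45287*(1/6796) = 5396/12097 + 45287/6796 = 584508055/82211212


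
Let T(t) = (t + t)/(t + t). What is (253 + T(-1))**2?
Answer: 64516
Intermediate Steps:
T(t) = 1 (T(t) = (2*t)/((2*t)) = (2*t)*(1/(2*t)) = 1)
(253 + T(-1))**2 = (253 + 1)**2 = 254**2 = 64516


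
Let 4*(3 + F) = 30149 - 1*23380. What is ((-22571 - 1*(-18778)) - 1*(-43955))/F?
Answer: 160648/6757 ≈ 23.775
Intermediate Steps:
F = 6757/4 (F = -3 + (30149 - 1*23380)/4 = -3 + (30149 - 23380)/4 = -3 + (¼)*6769 = -3 + 6769/4 = 6757/4 ≈ 1689.3)
((-22571 - 1*(-18778)) - 1*(-43955))/F = ((-22571 - 1*(-18778)) - 1*(-43955))/(6757/4) = ((-22571 + 18778) + 43955)*(4/6757) = (-3793 + 43955)*(4/6757) = 40162*(4/6757) = 160648/6757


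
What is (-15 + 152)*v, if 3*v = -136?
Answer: -18632/3 ≈ -6210.7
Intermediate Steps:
v = -136/3 (v = (⅓)*(-136) = -136/3 ≈ -45.333)
(-15 + 152)*v = (-15 + 152)*(-136/3) = 137*(-136/3) = -18632/3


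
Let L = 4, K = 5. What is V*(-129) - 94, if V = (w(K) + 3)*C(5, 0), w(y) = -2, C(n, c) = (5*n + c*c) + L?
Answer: -3835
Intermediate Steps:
C(n, c) = 4 + c² + 5*n (C(n, c) = (5*n + c*c) + 4 = (5*n + c²) + 4 = (c² + 5*n) + 4 = 4 + c² + 5*n)
V = 29 (V = (-2 + 3)*(4 + 0² + 5*5) = 1*(4 + 0 + 25) = 1*29 = 29)
V*(-129) - 94 = 29*(-129) - 94 = -3741 - 94 = -3835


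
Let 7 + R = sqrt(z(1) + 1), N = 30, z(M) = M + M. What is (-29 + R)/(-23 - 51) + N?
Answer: 1128/37 - sqrt(3)/74 ≈ 30.463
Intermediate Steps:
z(M) = 2*M
R = -7 + sqrt(3) (R = -7 + sqrt(2*1 + 1) = -7 + sqrt(2 + 1) = -7 + sqrt(3) ≈ -5.2680)
(-29 + R)/(-23 - 51) + N = (-29 + (-7 + sqrt(3)))/(-23 - 51) + 30 = (-36 + sqrt(3))/(-74) + 30 = -(-36 + sqrt(3))/74 + 30 = (18/37 - sqrt(3)/74) + 30 = 1128/37 - sqrt(3)/74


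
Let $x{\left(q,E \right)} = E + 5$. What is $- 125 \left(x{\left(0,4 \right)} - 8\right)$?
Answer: $-125$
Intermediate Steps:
$x{\left(q,E \right)} = 5 + E$
$- 125 \left(x{\left(0,4 \right)} - 8\right) = - 125 \left(\left(5 + 4\right) - 8\right) = - 125 \left(9 - 8\right) = \left(-125\right) 1 = -125$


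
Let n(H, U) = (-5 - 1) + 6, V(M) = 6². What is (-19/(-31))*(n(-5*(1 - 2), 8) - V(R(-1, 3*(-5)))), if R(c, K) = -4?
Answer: -684/31 ≈ -22.065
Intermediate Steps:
V(M) = 36
n(H, U) = 0 (n(H, U) = -6 + 6 = 0)
(-19/(-31))*(n(-5*(1 - 2), 8) - V(R(-1, 3*(-5)))) = (-19/(-31))*(0 - 1*36) = (-19*(-1/31))*(0 - 36) = (19/31)*(-36) = -684/31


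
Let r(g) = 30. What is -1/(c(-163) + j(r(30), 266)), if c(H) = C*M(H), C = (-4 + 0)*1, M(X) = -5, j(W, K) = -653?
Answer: 1/633 ≈ 0.0015798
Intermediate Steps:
C = -4 (C = -4*1 = -4)
c(H) = 20 (c(H) = -4*(-5) = 20)
-1/(c(-163) + j(r(30), 266)) = -1/(20 - 653) = -1/(-633) = -1*(-1/633) = 1/633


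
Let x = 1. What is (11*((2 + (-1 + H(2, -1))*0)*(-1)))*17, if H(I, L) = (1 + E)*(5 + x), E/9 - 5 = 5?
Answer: -374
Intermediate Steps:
E = 90 (E = 45 + 9*5 = 45 + 45 = 90)
H(I, L) = 546 (H(I, L) = (1 + 90)*(5 + 1) = 91*6 = 546)
(11*((2 + (-1 + H(2, -1))*0)*(-1)))*17 = (11*((2 + (-1 + 546)*0)*(-1)))*17 = (11*((2 + 545*0)*(-1)))*17 = (11*((2 + 0)*(-1)))*17 = (11*(2*(-1)))*17 = (11*(-2))*17 = -22*17 = -374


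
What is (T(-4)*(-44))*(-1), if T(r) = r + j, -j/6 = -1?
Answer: 88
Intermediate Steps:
j = 6 (j = -6*(-1) = 6)
T(r) = 6 + r (T(r) = r + 6 = 6 + r)
(T(-4)*(-44))*(-1) = ((6 - 4)*(-44))*(-1) = (2*(-44))*(-1) = -88*(-1) = 88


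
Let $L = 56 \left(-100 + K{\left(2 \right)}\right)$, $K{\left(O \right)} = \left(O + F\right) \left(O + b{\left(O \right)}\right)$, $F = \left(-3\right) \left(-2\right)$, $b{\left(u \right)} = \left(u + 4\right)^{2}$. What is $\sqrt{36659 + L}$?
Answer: $\sqrt{48083} \approx 219.28$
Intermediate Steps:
$b{\left(u \right)} = \left(4 + u\right)^{2}$
$F = 6$
$K{\left(O \right)} = \left(6 + O\right) \left(O + \left(4 + O\right)^{2}\right)$ ($K{\left(O \right)} = \left(O + 6\right) \left(O + \left(4 + O\right)^{2}\right) = \left(6 + O\right) \left(O + \left(4 + O\right)^{2}\right)$)
$L = 11424$ ($L = 56 \left(-100 + \left(96 + 2^{3} + 15 \cdot 2^{2} + 70 \cdot 2\right)\right) = 56 \left(-100 + \left(96 + 8 + 15 \cdot 4 + 140\right)\right) = 56 \left(-100 + \left(96 + 8 + 60 + 140\right)\right) = 56 \left(-100 + 304\right) = 56 \cdot 204 = 11424$)
$\sqrt{36659 + L} = \sqrt{36659 + 11424} = \sqrt{48083}$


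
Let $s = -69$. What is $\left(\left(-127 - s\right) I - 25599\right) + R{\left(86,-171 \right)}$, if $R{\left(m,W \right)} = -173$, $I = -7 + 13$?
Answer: $-26120$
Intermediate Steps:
$I = 6$
$\left(\left(-127 - s\right) I - 25599\right) + R{\left(86,-171 \right)} = \left(\left(-127 - -69\right) 6 - 25599\right) - 173 = \left(\left(-127 + 69\right) 6 - 25599\right) - 173 = \left(\left(-58\right) 6 - 25599\right) - 173 = \left(-348 - 25599\right) - 173 = -25947 - 173 = -26120$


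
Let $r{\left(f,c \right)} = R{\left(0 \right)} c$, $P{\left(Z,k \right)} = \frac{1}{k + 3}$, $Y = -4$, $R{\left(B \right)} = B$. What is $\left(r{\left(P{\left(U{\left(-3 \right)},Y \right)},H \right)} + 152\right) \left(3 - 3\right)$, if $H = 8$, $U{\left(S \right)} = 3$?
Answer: $0$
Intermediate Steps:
$P{\left(Z,k \right)} = \frac{1}{3 + k}$
$r{\left(f,c \right)} = 0$ ($r{\left(f,c \right)} = 0 c = 0$)
$\left(r{\left(P{\left(U{\left(-3 \right)},Y \right)},H \right)} + 152\right) \left(3 - 3\right) = \left(0 + 152\right) \left(3 - 3\right) = 152 \left(3 - 3\right) = 152 \cdot 0 = 0$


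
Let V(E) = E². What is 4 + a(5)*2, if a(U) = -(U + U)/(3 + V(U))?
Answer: 23/7 ≈ 3.2857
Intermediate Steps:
a(U) = -2*U/(3 + U²) (a(U) = -(U + U)/(3 + U²) = -2*U/(3 + U²))
4 + a(5)*2 = 4 - 2*5/(3 + 5²)*2 = 4 - 2*5/(3 + 25)*2 = 4 - 2*5/28*2 = 4 - 2*5*1/28*2 = 4 - 5/14*2 = 4 - 5/7 = 23/7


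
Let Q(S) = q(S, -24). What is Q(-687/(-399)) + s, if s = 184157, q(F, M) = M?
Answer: 184133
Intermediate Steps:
Q(S) = -24
Q(-687/(-399)) + s = -24 + 184157 = 184133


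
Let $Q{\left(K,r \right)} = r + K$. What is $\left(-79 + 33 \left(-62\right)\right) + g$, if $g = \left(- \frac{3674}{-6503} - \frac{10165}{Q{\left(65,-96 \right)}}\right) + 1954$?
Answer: $\frac{31744486}{201593} \approx 157.47$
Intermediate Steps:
$Q{\left(K,r \right)} = K + r$
$g = \frac{460129611}{201593}$ ($g = \left(- \frac{3674}{-6503} - \frac{10165}{65 - 96}\right) + 1954 = \left(\left(-3674\right) \left(- \frac{1}{6503}\right) - \frac{10165}{-31}\right) + 1954 = \left(\frac{3674}{6503} - - \frac{10165}{31}\right) + 1954 = \left(\frac{3674}{6503} + \frac{10165}{31}\right) + 1954 = \frac{66216889}{201593} + 1954 = \frac{460129611}{201593} \approx 2282.5$)
$\left(-79 + 33 \left(-62\right)\right) + g = \left(-79 + 33 \left(-62\right)\right) + \frac{460129611}{201593} = \left(-79 - 2046\right) + \frac{460129611}{201593} = -2125 + \frac{460129611}{201593} = \frac{31744486}{201593}$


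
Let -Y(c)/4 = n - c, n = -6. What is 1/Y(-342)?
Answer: -1/1344 ≈ -0.00074405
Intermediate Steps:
Y(c) = 24 + 4*c (Y(c) = -4*(-6 - c) = 24 + 4*c)
1/Y(-342) = 1/(24 + 4*(-342)) = 1/(24 - 1368) = 1/(-1344) = -1/1344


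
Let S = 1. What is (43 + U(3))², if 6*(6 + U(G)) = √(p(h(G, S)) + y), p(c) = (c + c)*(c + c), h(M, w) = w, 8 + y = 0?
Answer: (111 + I)²/9 ≈ 1368.9 + 24.667*I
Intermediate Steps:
y = -8 (y = -8 + 0 = -8)
p(c) = 4*c² (p(c) = (2*c)*(2*c) = 4*c²)
U(G) = -6 + I/3 (U(G) = -6 + √(4*1² - 8)/6 = -6 + √(4*1 - 8)/6 = -6 + √(4 - 8)/6 = -6 + √(-4)/6 = -6 + (2*I)/6 = -6 + I/3)
(43 + U(3))² = (43 + (-6 + I/3))² = (37 + I/3)²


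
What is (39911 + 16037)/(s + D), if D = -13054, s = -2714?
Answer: -13987/3942 ≈ -3.5482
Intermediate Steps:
(39911 + 16037)/(s + D) = (39911 + 16037)/(-2714 - 13054) = 55948/(-15768) = 55948*(-1/15768) = -13987/3942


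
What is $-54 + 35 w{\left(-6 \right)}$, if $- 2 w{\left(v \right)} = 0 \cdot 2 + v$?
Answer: $51$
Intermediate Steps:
$w{\left(v \right)} = - \frac{v}{2}$ ($w{\left(v \right)} = - \frac{0 \cdot 2 + v}{2} = - \frac{0 + v}{2} = - \frac{v}{2}$)
$-54 + 35 w{\left(-6 \right)} = -54 + 35 \left(\left(- \frac{1}{2}\right) \left(-6\right)\right) = -54 + 35 \cdot 3 = -54 + 105 = 51$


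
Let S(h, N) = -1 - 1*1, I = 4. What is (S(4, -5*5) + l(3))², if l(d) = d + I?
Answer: 25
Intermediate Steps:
S(h, N) = -2 (S(h, N) = -1 - 1 = -2)
l(d) = 4 + d (l(d) = d + 4 = 4 + d)
(S(4, -5*5) + l(3))² = (-2 + (4 + 3))² = (-2 + 7)² = 5² = 25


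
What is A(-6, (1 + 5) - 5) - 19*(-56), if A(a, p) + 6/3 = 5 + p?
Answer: 1068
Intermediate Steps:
A(a, p) = 3 + p (A(a, p) = -2 + (5 + p) = 3 + p)
A(-6, (1 + 5) - 5) - 19*(-56) = (3 + ((1 + 5) - 5)) - 19*(-56) = (3 + (6 - 5)) + 1064 = (3 + 1) + 1064 = 4 + 1064 = 1068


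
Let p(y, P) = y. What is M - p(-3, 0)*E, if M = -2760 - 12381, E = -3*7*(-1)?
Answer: -15078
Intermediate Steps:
E = 21 (E = -21*(-1) = 21)
M = -15141
M - p(-3, 0)*E = -15141 - (-3)*21 = -15141 - 1*(-63) = -15141 + 63 = -15078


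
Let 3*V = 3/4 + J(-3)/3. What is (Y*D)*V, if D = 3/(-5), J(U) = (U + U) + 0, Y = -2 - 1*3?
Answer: -5/4 ≈ -1.2500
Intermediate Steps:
Y = -5 (Y = -2 - 3 = -5)
J(U) = 2*U (J(U) = 2*U + 0 = 2*U)
D = -⅗ (D = 3*(-⅕) = -⅗ ≈ -0.60000)
V = -5/12 (V = (3/4 + (2*(-3))/3)/3 = (3*(¼) - 6*⅓)/3 = (¾ - 2)/3 = (⅓)*(-5/4) = -5/12 ≈ -0.41667)
(Y*D)*V = -5*(-⅗)*(-5/12) = 3*(-5/12) = -5/4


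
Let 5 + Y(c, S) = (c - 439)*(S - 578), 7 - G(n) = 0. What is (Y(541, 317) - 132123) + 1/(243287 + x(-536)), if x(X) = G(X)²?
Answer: -38629589999/243336 ≈ -1.5875e+5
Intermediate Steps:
G(n) = 7 (G(n) = 7 - 1*0 = 7 + 0 = 7)
Y(c, S) = -5 + (-578 + S)*(-439 + c) (Y(c, S) = -5 + (c - 439)*(S - 578) = -5 + (-439 + c)*(-578 + S) = -5 + (-578 + S)*(-439 + c))
x(X) = 49 (x(X) = 7² = 49)
(Y(541, 317) - 132123) + 1/(243287 + x(-536)) = ((253737 - 578*541 - 439*317 + 317*541) - 132123) + 1/(243287 + 49) = ((253737 - 312698 - 139163 + 171497) - 132123) + 1/243336 = (-26627 - 132123) + 1/243336 = -158750 + 1/243336 = -38629589999/243336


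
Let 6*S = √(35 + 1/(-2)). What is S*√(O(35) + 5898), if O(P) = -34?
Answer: √50577/3 ≈ 74.964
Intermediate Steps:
S = √138/12 (S = √(35 + 1/(-2))/6 = √(35 - ½)/6 = √(69/2)/6 = (√138/2)/6 = √138/12 ≈ 0.97894)
S*√(O(35) + 5898) = (√138/12)*√(-34 + 5898) = (√138/12)*√5864 = (√138/12)*(2*√1466) = √50577/3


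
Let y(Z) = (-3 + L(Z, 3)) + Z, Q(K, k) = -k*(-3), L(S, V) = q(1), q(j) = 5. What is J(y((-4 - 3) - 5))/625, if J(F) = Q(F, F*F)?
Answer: 12/25 ≈ 0.48000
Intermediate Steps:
L(S, V) = 5
Q(K, k) = 3*k
y(Z) = 2 + Z (y(Z) = (-3 + 5) + Z = 2 + Z)
J(F) = 3*F**2 (J(F) = 3*(F*F) = 3*F**2)
J(y((-4 - 3) - 5))/625 = (3*(2 + ((-4 - 3) - 5))**2)/625 = (3*(2 + (-7 - 5))**2)*(1/625) = (3*(2 - 12)**2)*(1/625) = (3*(-10)**2)*(1/625) = (3*100)*(1/625) = 300*(1/625) = 12/25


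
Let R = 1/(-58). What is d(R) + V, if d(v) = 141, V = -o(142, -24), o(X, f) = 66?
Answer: 75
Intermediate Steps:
V = -66 (V = -1*66 = -66)
R = -1/58 ≈ -0.017241
d(R) + V = 141 - 66 = 75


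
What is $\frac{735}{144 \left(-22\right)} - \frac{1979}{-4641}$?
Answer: $\frac{317593}{1633632} \approx 0.19441$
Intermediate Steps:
$\frac{735}{144 \left(-22\right)} - \frac{1979}{-4641} = \frac{735}{-3168} - - \frac{1979}{4641} = 735 \left(- \frac{1}{3168}\right) + \frac{1979}{4641} = - \frac{245}{1056} + \frac{1979}{4641} = \frac{317593}{1633632}$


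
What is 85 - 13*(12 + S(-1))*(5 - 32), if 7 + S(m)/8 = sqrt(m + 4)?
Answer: -15359 + 2808*sqrt(3) ≈ -10495.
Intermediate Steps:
S(m) = -56 + 8*sqrt(4 + m) (S(m) = -56 + 8*sqrt(m + 4) = -56 + 8*sqrt(4 + m))
85 - 13*(12 + S(-1))*(5 - 32) = 85 - 13*(12 + (-56 + 8*sqrt(4 - 1)))*(5 - 32) = 85 - 13*(12 + (-56 + 8*sqrt(3)))*(-27) = 85 - 13*(-44 + 8*sqrt(3))*(-27) = 85 - 13*(1188 - 216*sqrt(3)) = 85 + (-15444 + 2808*sqrt(3)) = -15359 + 2808*sqrt(3)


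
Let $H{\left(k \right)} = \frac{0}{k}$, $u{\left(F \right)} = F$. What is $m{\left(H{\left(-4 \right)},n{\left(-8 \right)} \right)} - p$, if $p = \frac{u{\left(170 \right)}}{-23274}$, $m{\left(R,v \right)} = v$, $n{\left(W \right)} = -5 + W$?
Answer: $- \frac{151196}{11637} \approx -12.993$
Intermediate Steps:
$H{\left(k \right)} = 0$
$p = - \frac{85}{11637}$ ($p = \frac{170}{-23274} = 170 \left(- \frac{1}{23274}\right) = - \frac{85}{11637} \approx -0.0073043$)
$m{\left(H{\left(-4 \right)},n{\left(-8 \right)} \right)} - p = \left(-5 - 8\right) - - \frac{85}{11637} = -13 + \frac{85}{11637} = - \frac{151196}{11637}$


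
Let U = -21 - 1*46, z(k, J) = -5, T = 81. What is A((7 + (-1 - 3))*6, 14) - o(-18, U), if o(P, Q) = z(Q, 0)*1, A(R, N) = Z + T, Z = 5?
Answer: 91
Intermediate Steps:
A(R, N) = 86 (A(R, N) = 5 + 81 = 86)
U = -67 (U = -21 - 46 = -67)
o(P, Q) = -5 (o(P, Q) = -5*1 = -5)
A((7 + (-1 - 3))*6, 14) - o(-18, U) = 86 - 1*(-5) = 86 + 5 = 91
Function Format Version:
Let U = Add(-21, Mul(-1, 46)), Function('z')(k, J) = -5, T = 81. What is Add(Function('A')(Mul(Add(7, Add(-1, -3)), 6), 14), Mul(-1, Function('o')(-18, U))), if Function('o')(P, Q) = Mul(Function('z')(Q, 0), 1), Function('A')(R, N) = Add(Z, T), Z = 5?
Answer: 91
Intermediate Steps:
Function('A')(R, N) = 86 (Function('A')(R, N) = Add(5, 81) = 86)
U = -67 (U = Add(-21, -46) = -67)
Function('o')(P, Q) = -5 (Function('o')(P, Q) = Mul(-5, 1) = -5)
Add(Function('A')(Mul(Add(7, Add(-1, -3)), 6), 14), Mul(-1, Function('o')(-18, U))) = Add(86, Mul(-1, -5)) = Add(86, 5) = 91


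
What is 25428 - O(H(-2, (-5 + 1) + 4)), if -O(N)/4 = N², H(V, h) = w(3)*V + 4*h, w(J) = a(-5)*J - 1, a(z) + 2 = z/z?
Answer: 25684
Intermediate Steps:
a(z) = -1 (a(z) = -2 + z/z = -2 + 1 = -1)
w(J) = -1 - J (w(J) = -J - 1 = -1 - J)
H(V, h) = -4*V + 4*h (H(V, h) = (-1 - 1*3)*V + 4*h = (-1 - 3)*V + 4*h = -4*V + 4*h)
O(N) = -4*N²
25428 - O(H(-2, (-5 + 1) + 4)) = 25428 - (-4)*(-4*(-2) + 4*((-5 + 1) + 4))² = 25428 - (-4)*(8 + 4*(-4 + 4))² = 25428 - (-4)*(8 + 4*0)² = 25428 - (-4)*(8 + 0)² = 25428 - (-4)*8² = 25428 - (-4)*64 = 25428 - 1*(-256) = 25428 + 256 = 25684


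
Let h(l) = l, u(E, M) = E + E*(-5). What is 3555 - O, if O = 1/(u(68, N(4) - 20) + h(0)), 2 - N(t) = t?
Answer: 966961/272 ≈ 3555.0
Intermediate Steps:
N(t) = 2 - t
u(E, M) = -4*E (u(E, M) = E - 5*E = -4*E)
O = -1/272 (O = 1/(-4*68 + 0) = 1/(-272 + 0) = 1/(-272) = -1/272 ≈ -0.0036765)
3555 - O = 3555 - 1*(-1/272) = 3555 + 1/272 = 966961/272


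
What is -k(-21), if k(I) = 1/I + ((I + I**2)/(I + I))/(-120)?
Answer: -1/28 ≈ -0.035714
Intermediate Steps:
k(I) = 1/I - (I + I**2)/(240*I) (k(I) = 1/I + ((I + I**2)/((2*I)))*(-1/120) = 1/I + ((I + I**2)*(1/(2*I)))*(-1/120) = 1/I + ((I + I**2)/(2*I))*(-1/120) = 1/I - (I + I**2)/(240*I))
-k(-21) = -(240 - 1*(-21) - 1*(-21)**2)/(240*(-21)) = -(-1)*(240 + 21 - 1*441)/(240*21) = -(-1)*(240 + 21 - 441)/(240*21) = -(-1)*(-180)/(240*21) = -1*1/28 = -1/28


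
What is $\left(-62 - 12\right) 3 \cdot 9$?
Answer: $-1998$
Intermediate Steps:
$\left(-62 - 12\right) 3 \cdot 9 = \left(-74\right) 27 = -1998$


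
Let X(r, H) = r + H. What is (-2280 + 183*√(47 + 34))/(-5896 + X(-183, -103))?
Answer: 633/6182 ≈ 0.10239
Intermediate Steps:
X(r, H) = H + r
(-2280 + 183*√(47 + 34))/(-5896 + X(-183, -103)) = (-2280 + 183*√(47 + 34))/(-5896 + (-103 - 183)) = (-2280 + 183*√81)/(-5896 - 286) = (-2280 + 183*9)/(-6182) = (-2280 + 1647)*(-1/6182) = -633*(-1/6182) = 633/6182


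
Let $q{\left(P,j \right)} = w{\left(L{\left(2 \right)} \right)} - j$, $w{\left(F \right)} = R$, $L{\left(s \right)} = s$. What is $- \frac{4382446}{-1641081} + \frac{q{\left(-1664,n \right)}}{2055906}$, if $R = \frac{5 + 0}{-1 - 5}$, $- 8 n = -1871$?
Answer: $\frac{72076094805517}{26991266195088} \approx 2.6703$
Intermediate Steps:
$n = \frac{1871}{8}$ ($n = \left(- \frac{1}{8}\right) \left(-1871\right) = \frac{1871}{8} \approx 233.88$)
$R = - \frac{5}{6}$ ($R = \frac{1}{-6} \cdot 5 = \left(- \frac{1}{6}\right) 5 = - \frac{5}{6} \approx -0.83333$)
$w{\left(F \right)} = - \frac{5}{6}$
$q{\left(P,j \right)} = - \frac{5}{6} - j$
$- \frac{4382446}{-1641081} + \frac{q{\left(-1664,n \right)}}{2055906} = - \frac{4382446}{-1641081} + \frac{- \frac{5}{6} - \frac{1871}{8}}{2055906} = \left(-4382446\right) \left(- \frac{1}{1641081}\right) + \left(- \frac{5}{6} - \frac{1871}{8}\right) \frac{1}{2055906} = \frac{4382446}{1641081} - \frac{5633}{49341744} = \frac{72076094805517}{26991266195088}$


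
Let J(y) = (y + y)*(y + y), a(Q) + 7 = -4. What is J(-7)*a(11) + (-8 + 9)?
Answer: -2155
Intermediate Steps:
a(Q) = -11 (a(Q) = -7 - 4 = -11)
J(y) = 4*y**2 (J(y) = (2*y)*(2*y) = 4*y**2)
J(-7)*a(11) + (-8 + 9) = (4*(-7)**2)*(-11) + (-8 + 9) = (4*49)*(-11) + 1 = 196*(-11) + 1 = -2156 + 1 = -2155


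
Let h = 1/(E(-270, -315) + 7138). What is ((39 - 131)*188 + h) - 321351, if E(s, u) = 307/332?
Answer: -802635043249/2370123 ≈ -3.3865e+5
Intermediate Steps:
E(s, u) = 307/332 (E(s, u) = 307*(1/332) = 307/332)
h = 332/2370123 (h = 1/(307/332 + 7138) = 1/(2370123/332) = 332/2370123 ≈ 0.00014008)
((39 - 131)*188 + h) - 321351 = ((39 - 131)*188 + 332/2370123) - 321351 = (-92*188 + 332/2370123) - 321351 = (-17296 + 332/2370123) - 321351 = -40993647076/2370123 - 321351 = -802635043249/2370123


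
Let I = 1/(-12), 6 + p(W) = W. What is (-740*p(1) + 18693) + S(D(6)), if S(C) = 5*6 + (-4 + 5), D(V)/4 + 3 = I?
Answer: 22424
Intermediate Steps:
p(W) = -6 + W
I = -1/12 ≈ -0.083333
D(V) = -37/3 (D(V) = -12 + 4*(-1/12) = -12 - ⅓ = -37/3)
S(C) = 31 (S(C) = 30 + 1 = 31)
(-740*p(1) + 18693) + S(D(6)) = (-740*(-6 + 1) + 18693) + 31 = (-740*(-5) + 18693) + 31 = (3700 + 18693) + 31 = 22393 + 31 = 22424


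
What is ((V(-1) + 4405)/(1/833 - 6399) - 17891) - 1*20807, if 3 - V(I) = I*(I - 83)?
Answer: -103139052680/2665183 ≈ -38699.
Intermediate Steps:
V(I) = 3 - I*(-83 + I) (V(I) = 3 - I*(I - 83) = 3 - I*(-83 + I))
((V(-1) + 4405)/(1/833 - 6399) - 17891) - 1*20807 = (((3 - 1*(-1)**2 + 83*(-1)) + 4405)/(1/833 - 6399) - 17891) - 1*20807 = (((3 - 1*1 - 83) + 4405)/(1/833 - 6399) - 17891) - 20807 = (((3 - 1 - 83) + 4405)/(-5330366/833) - 17891) - 20807 = ((-81 + 4405)*(-833/5330366) - 17891) - 20807 = (4324*(-833/5330366) - 17891) - 20807 = (-1800946/2665183 - 17891) - 20807 = -47684589999/2665183 - 20807 = -103139052680/2665183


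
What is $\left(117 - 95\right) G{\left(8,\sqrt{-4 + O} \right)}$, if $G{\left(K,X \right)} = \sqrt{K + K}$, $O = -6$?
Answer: $88$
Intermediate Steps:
$G{\left(K,X \right)} = \sqrt{2} \sqrt{K}$ ($G{\left(K,X \right)} = \sqrt{2 K} = \sqrt{2} \sqrt{K}$)
$\left(117 - 95\right) G{\left(8,\sqrt{-4 + O} \right)} = \left(117 - 95\right) \sqrt{2} \sqrt{8} = 22 \sqrt{2} \cdot 2 \sqrt{2} = 22 \cdot 4 = 88$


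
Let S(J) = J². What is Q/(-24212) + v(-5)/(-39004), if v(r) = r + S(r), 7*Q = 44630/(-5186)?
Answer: -282823785/612184512716 ≈ -0.00046199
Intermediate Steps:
Q = -22315/18151 (Q = (44630/(-5186))/7 = (44630*(-1/5186))/7 = (⅐)*(-22315/2593) = -22315/18151 ≈ -1.2294)
v(r) = r + r²
Q/(-24212) + v(-5)/(-39004) = -22315/18151/(-24212) - 5*(1 - 5)/(-39004) = -22315/18151*(-1/24212) - 5*(-4)*(-1/39004) = 22315/439472012 + 20*(-1/39004) = 22315/439472012 - 5/9751 = -282823785/612184512716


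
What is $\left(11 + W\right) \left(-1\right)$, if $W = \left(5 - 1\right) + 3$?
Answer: $-18$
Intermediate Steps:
$W = 7$ ($W = 4 + 3 = 7$)
$\left(11 + W\right) \left(-1\right) = \left(11 + 7\right) \left(-1\right) = 18 \left(-1\right) = -18$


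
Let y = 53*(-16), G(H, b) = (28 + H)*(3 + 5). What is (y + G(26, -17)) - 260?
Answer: -676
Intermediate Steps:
G(H, b) = 224 + 8*H (G(H, b) = (28 + H)*8 = 224 + 8*H)
y = -848
(y + G(26, -17)) - 260 = (-848 + (224 + 8*26)) - 260 = (-848 + (224 + 208)) - 260 = (-848 + 432) - 260 = -416 - 260 = -676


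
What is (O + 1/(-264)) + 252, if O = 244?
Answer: 130943/264 ≈ 496.00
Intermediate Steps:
(O + 1/(-264)) + 252 = (244 + 1/(-264)) + 252 = (244 - 1/264) + 252 = 64415/264 + 252 = 130943/264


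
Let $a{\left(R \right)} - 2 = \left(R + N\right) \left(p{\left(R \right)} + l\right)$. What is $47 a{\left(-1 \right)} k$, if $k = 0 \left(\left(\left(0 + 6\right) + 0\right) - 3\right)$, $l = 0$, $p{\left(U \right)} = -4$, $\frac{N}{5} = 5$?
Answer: $0$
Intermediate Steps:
$N = 25$ ($N = 5 \cdot 5 = 25$)
$a{\left(R \right)} = -98 - 4 R$ ($a{\left(R \right)} = 2 + \left(R + 25\right) \left(-4 + 0\right) = 2 + \left(25 + R\right) \left(-4\right) = 2 - \left(100 + 4 R\right) = -98 - 4 R$)
$k = 0$ ($k = 0 \left(\left(6 + 0\right) - 3\right) = 0 \left(6 - 3\right) = 0 \cdot 3 = 0$)
$47 a{\left(-1 \right)} k = 47 \left(-98 - -4\right) 0 = 47 \left(-98 + 4\right) 0 = 47 \left(-94\right) 0 = \left(-4418\right) 0 = 0$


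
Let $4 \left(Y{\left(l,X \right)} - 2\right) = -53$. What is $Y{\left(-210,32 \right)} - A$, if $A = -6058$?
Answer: $\frac{24187}{4} \approx 6046.8$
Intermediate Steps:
$Y{\left(l,X \right)} = - \frac{45}{4}$ ($Y{\left(l,X \right)} = 2 + \frac{1}{4} \left(-53\right) = 2 - \frac{53}{4} = - \frac{45}{4}$)
$Y{\left(-210,32 \right)} - A = - \frac{45}{4} - -6058 = - \frac{45}{4} + 6058 = \frac{24187}{4}$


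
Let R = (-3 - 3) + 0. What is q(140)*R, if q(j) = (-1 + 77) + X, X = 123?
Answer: -1194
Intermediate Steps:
q(j) = 199 (q(j) = (-1 + 77) + 123 = 76 + 123 = 199)
R = -6 (R = -6 + 0 = -6)
q(140)*R = 199*(-6) = -1194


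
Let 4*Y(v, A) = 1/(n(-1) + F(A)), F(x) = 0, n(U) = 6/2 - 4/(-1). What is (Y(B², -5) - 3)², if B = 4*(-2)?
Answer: 6889/784 ≈ 8.7870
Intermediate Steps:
B = -8
n(U) = 7 (n(U) = 6*(½) - 4*(-1) = 3 + 4 = 7)
Y(v, A) = 1/28 (Y(v, A) = 1/(4*(7 + 0)) = (¼)/7 = (¼)*(⅐) = 1/28)
(Y(B², -5) - 3)² = (1/28 - 3)² = (-83/28)² = 6889/784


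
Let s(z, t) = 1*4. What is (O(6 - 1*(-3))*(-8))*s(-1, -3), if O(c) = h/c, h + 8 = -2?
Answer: 320/9 ≈ 35.556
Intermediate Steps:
s(z, t) = 4
h = -10 (h = -8 - 2 = -10)
O(c) = -10/c
(O(6 - 1*(-3))*(-8))*s(-1, -3) = (-10/(6 - 1*(-3))*(-8))*4 = (-10/(6 + 3)*(-8))*4 = (-10/9*(-8))*4 = (-10*1/9*(-8))*4 = -10/9*(-8)*4 = (80/9)*4 = 320/9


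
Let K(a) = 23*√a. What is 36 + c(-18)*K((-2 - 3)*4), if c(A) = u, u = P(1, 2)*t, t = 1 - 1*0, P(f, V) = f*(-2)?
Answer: 36 - 92*I*√5 ≈ 36.0 - 205.72*I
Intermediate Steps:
P(f, V) = -2*f
t = 1 (t = 1 + 0 = 1)
u = -2 (u = -2*1*1 = -2*1 = -2)
c(A) = -2
36 + c(-18)*K((-2 - 3)*4) = 36 - 46*√((-2 - 3)*4) = 36 - 46*√(-5*4) = 36 - 46*√(-20) = 36 - 46*2*I*√5 = 36 - 92*I*√5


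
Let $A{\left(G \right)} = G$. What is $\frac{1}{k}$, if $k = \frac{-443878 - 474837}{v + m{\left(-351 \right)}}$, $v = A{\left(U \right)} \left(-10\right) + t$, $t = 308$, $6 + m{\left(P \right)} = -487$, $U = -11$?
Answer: $\frac{15}{183743} \approx 8.1636 \cdot 10^{-5}$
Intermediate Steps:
$m{\left(P \right)} = -493$ ($m{\left(P \right)} = -6 - 487 = -493$)
$v = 418$ ($v = \left(-11\right) \left(-10\right) + 308 = 110 + 308 = 418$)
$k = \frac{183743}{15}$ ($k = \frac{-443878 - 474837}{418 - 493} = - \frac{918715}{-75} = \left(-918715\right) \left(- \frac{1}{75}\right) = \frac{183743}{15} \approx 12250.0$)
$\frac{1}{k} = \frac{1}{\frac{183743}{15}} = \frac{15}{183743}$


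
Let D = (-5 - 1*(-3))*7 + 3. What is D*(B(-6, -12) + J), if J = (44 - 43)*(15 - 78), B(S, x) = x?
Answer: 825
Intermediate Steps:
J = -63 (J = 1*(-63) = -63)
D = -11 (D = (-5 + 3)*7 + 3 = -2*7 + 3 = -14 + 3 = -11)
D*(B(-6, -12) + J) = -11*(-12 - 63) = -11*(-75) = 825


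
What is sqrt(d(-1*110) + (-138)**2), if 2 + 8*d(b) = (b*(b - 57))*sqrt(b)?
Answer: sqrt(76175 + 9185*I*sqrt(110))/2 ≈ 157.71 + 76.352*I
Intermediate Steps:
d(b) = -1/4 + b**(3/2)*(-57 + b)/8 (d(b) = -1/4 + ((b*(b - 57))*sqrt(b))/8 = -1/4 + ((b*(-57 + b))*sqrt(b))/8 = -1/4 + (b**(3/2)*(-57 + b))/8 = -1/4 + b**(3/2)*(-57 + b)/8)
sqrt(d(-1*110) + (-138)**2) = sqrt((-1/4 - 57*(-110*I*sqrt(110))/8 + (-1*110)**(5/2)/8) + (-138)**2) = sqrt((-1/4 - (-3135)*I*sqrt(110)/4 + (-110)**(5/2)/8) + 19044) = sqrt((-1/4 - (-3135)*I*sqrt(110)/4 + (12100*I*sqrt(110))/8) + 19044) = sqrt((-1/4 + 3135*I*sqrt(110)/4 + 3025*I*sqrt(110)/2) + 19044) = sqrt((-1/4 + 9185*I*sqrt(110)/4) + 19044) = sqrt(76175/4 + 9185*I*sqrt(110)/4)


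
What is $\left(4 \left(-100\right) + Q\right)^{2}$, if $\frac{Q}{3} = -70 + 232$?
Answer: $7396$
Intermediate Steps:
$Q = 486$ ($Q = 3 \left(-70 + 232\right) = 3 \cdot 162 = 486$)
$\left(4 \left(-100\right) + Q\right)^{2} = \left(4 \left(-100\right) + 486\right)^{2} = \left(-400 + 486\right)^{2} = 86^{2} = 7396$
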